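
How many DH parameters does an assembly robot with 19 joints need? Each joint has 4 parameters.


Given: 19 joints, 4 DH parameters per joint (d, theta, a, alpha)
Total DH parameters = number_of_joints * 4
Total = 19 * 4
Total = 76

76


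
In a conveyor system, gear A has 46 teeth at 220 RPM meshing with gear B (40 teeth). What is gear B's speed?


Given: N1 = 46 teeth, w1 = 220 RPM, N2 = 40 teeth
Using N1*w1 = N2*w2
w2 = N1*w1 / N2
w2 = 46*220 / 40
w2 = 10120 / 40
w2 = 253 RPM

253 RPM


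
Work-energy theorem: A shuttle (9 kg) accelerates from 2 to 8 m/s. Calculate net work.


Given: m = 9 kg, v0 = 2 m/s, v = 8 m/s
Using W = (1/2)*m*(v^2 - v0^2)
v^2 = 8^2 = 64
v0^2 = 2^2 = 4
v^2 - v0^2 = 64 - 4 = 60
W = (1/2)*9*60 = 270 J

270 J


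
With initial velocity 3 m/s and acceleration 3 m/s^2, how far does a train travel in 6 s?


Given: v0 = 3 m/s, a = 3 m/s^2, t = 6 s
Using s = v0*t + (1/2)*a*t^2
s = 3*6 + (1/2)*3*6^2
s = 18 + (1/2)*108
s = 18 + 54
s = 72

72 m


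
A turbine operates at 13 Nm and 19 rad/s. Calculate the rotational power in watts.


Given: tau = 13 Nm, omega = 19 rad/s
Using P = tau * omega
P = 13 * 19
P = 247 W

247 W


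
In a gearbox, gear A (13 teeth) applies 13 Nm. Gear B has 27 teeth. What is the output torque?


Given: N1 = 13, N2 = 27, T1 = 13 Nm
Using T2/T1 = N2/N1
T2 = T1 * N2 / N1
T2 = 13 * 27 / 13
T2 = 351 / 13
T2 = 27 Nm

27 Nm


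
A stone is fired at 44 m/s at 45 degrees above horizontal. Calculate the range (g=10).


Given: v0 = 44 m/s, theta = 45 deg, g = 10 m/s^2
sin(2*45) = sin(90) = 1
Using R = v0^2 * sin(2*theta) / g
R = 44^2 * 1 / 10
R = 1936 / 10
R = 968/5 m

968/5 m


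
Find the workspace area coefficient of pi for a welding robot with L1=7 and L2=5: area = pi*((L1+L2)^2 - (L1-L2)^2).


Given: L1 = 7, L2 = 5
(L1+L2)^2 = (12)^2 = 144
(L1-L2)^2 = (2)^2 = 4
Difference = 144 - 4 = 140
This equals 4*L1*L2 = 4*7*5 = 140
Workspace area = 140*pi

140


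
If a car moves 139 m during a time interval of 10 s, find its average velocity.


Given: distance d = 139 m, time t = 10 s
Using v = d / t
v = 139 / 10
v = 139/10 m/s

139/10 m/s


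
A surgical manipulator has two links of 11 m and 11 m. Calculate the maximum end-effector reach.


Given: L1 = 11 m, L2 = 11 m
For a 2-link planar arm, max reach = L1 + L2 (fully extended)
Max reach = 11 + 11
Max reach = 22 m

22 m


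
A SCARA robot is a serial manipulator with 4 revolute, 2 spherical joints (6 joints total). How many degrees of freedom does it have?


Given: serial robot with 4 revolute, 2 spherical joints
DOF contribution per joint type: revolute=1, prismatic=1, spherical=3, fixed=0
DOF = 4*1 + 2*3
DOF = 10

10


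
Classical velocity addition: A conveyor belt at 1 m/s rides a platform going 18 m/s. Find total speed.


Given: object velocity = 1 m/s, platform velocity = 18 m/s (same direction)
Using classical velocity addition: v_total = v_object + v_platform
v_total = 1 + 18
v_total = 19 m/s

19 m/s


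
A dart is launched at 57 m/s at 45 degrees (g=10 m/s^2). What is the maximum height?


Given: v0 = 57 m/s, theta = 45 deg, g = 10 m/s^2
sin^2(45) = 1/2
Using H = v0^2 * sin^2(theta) / (2*g)
H = 57^2 * 1/2 / (2*10)
H = 3249 * 1/2 / 20
H = 3249/2 / 20
H = 3249/40 m

3249/40 m


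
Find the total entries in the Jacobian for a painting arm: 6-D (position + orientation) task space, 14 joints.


Given: task space dimension = 6, joints = 14
Jacobian is a 6 x 14 matrix
Total entries = rows * columns
Total = 6 * 14
Total = 84

84


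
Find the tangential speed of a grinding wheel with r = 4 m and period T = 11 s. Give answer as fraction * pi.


Given: radius r = 4 m, period T = 11 s
Using v = 2*pi*r / T
v = 2*pi*4 / 11
v = 8*pi / 11
v = 8/11*pi m/s

8/11*pi m/s


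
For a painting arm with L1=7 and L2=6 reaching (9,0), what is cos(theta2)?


Given: L1 = 7, L2 = 6, target (x, y) = (9, 0)
Using cos(theta2) = (x^2 + y^2 - L1^2 - L2^2) / (2*L1*L2)
x^2 + y^2 = 9^2 + 0 = 81
L1^2 + L2^2 = 49 + 36 = 85
Numerator = 81 - 85 = -4
Denominator = 2*7*6 = 84
cos(theta2) = -4/84 = -1/21

-1/21


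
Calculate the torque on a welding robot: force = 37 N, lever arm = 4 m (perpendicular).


Given: F = 37 N, r = 4 m, angle = 90 deg (perpendicular)
Using tau = F * r * sin(90)
sin(90) = 1
tau = 37 * 4 * 1
tau = 148 Nm

148 Nm


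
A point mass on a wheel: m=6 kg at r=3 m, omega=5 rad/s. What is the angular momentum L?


Given: m = 6 kg, r = 3 m, omega = 5 rad/s
For a point mass: I = m*r^2
I = 6*3^2 = 6*9 = 54
L = I*omega = 54*5
L = 270 kg*m^2/s

270 kg*m^2/s


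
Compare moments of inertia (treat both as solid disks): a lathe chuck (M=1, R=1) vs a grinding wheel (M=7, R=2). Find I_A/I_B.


Given: M1=1 kg, R1=1 m, M2=7 kg, R2=2 m
For a disk: I = (1/2)*M*R^2, so I_A/I_B = (M1*R1^2)/(M2*R2^2)
M1*R1^2 = 1*1 = 1
M2*R2^2 = 7*4 = 28
I_A/I_B = 1/28 = 1/28

1/28


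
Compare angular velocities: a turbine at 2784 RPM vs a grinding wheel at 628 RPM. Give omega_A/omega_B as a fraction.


Given: RPM_A = 2784, RPM_B = 628
omega = 2*pi*RPM/60, so omega_A/omega_B = RPM_A / RPM_B
omega_A/omega_B = 2784 / 628
omega_A/omega_B = 696/157

696/157


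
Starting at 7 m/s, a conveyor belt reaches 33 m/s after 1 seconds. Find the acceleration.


Given: initial velocity v0 = 7 m/s, final velocity v = 33 m/s, time t = 1 s
Using a = (v - v0) / t
a = (33 - 7) / 1
a = 26 / 1
a = 26 m/s^2

26 m/s^2


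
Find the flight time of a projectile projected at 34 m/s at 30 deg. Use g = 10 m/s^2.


Given: v0 = 34 m/s, theta = 30 deg, g = 10 m/s^2
sin(30) = 1/2
Using T = 2*v0*sin(theta) / g
T = 2*34*1/2 / 10
T = 34 / 10
T = 17/5 s

17/5 s


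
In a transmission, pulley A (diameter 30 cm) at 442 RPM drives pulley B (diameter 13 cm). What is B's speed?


Given: D1 = 30 cm, w1 = 442 RPM, D2 = 13 cm
Using D1*w1 = D2*w2
w2 = D1*w1 / D2
w2 = 30*442 / 13
w2 = 13260 / 13
w2 = 1020 RPM

1020 RPM


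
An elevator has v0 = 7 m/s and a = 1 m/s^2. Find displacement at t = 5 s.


Given: v0 = 7 m/s, a = 1 m/s^2, t = 5 s
Using s = v0*t + (1/2)*a*t^2
s = 7*5 + (1/2)*1*5^2
s = 35 + (1/2)*25
s = 35 + 25/2
s = 95/2

95/2 m


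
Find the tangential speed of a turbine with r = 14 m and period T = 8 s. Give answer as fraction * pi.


Given: radius r = 14 m, period T = 8 s
Using v = 2*pi*r / T
v = 2*pi*14 / 8
v = 28*pi / 8
v = 7/2*pi m/s

7/2*pi m/s


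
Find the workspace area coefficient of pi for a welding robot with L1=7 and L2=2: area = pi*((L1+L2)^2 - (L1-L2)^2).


Given: L1 = 7, L2 = 2
(L1+L2)^2 = (9)^2 = 81
(L1-L2)^2 = (5)^2 = 25
Difference = 81 - 25 = 56
This equals 4*L1*L2 = 4*7*2 = 56
Workspace area = 56*pi

56


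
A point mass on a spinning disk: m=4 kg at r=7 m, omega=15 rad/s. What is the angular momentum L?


Given: m = 4 kg, r = 7 m, omega = 15 rad/s
For a point mass: I = m*r^2
I = 4*7^2 = 4*49 = 196
L = I*omega = 196*15
L = 2940 kg*m^2/s

2940 kg*m^2/s


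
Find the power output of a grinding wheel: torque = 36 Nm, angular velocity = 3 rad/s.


Given: tau = 36 Nm, omega = 3 rad/s
Using P = tau * omega
P = 36 * 3
P = 108 W

108 W


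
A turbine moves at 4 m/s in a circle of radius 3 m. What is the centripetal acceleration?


Given: v = 4 m/s, r = 3 m
Using a_c = v^2 / r
a_c = 4^2 / 3
a_c = 16 / 3
a_c = 16/3 m/s^2

16/3 m/s^2


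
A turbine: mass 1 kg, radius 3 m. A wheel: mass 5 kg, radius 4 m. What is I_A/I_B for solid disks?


Given: M1=1 kg, R1=3 m, M2=5 kg, R2=4 m
For a disk: I = (1/2)*M*R^2, so I_A/I_B = (M1*R1^2)/(M2*R2^2)
M1*R1^2 = 1*9 = 9
M2*R2^2 = 5*16 = 80
I_A/I_B = 9/80 = 9/80

9/80


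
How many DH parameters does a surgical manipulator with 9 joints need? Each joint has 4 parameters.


Given: 9 joints, 4 DH parameters per joint (d, theta, a, alpha)
Total DH parameters = number_of_joints * 4
Total = 9 * 4
Total = 36

36


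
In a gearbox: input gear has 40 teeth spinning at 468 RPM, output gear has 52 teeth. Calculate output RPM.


Given: N1 = 40 teeth, w1 = 468 RPM, N2 = 52 teeth
Using N1*w1 = N2*w2
w2 = N1*w1 / N2
w2 = 40*468 / 52
w2 = 18720 / 52
w2 = 360 RPM

360 RPM


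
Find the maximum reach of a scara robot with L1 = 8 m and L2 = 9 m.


Given: L1 = 8 m, L2 = 9 m
For a 2-link planar arm, max reach = L1 + L2 (fully extended)
Max reach = 8 + 9
Max reach = 17 m

17 m


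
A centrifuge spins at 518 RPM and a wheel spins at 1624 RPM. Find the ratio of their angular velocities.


Given: RPM_A = 518, RPM_B = 1624
omega = 2*pi*RPM/60, so omega_A/omega_B = RPM_A / RPM_B
omega_A/omega_B = 518 / 1624
omega_A/omega_B = 37/116

37/116


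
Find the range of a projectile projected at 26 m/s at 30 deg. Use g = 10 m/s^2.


Given: v0 = 26 m/s, theta = 30 deg, g = 10 m/s^2
sin(2*30) = sin(60) = sqrt(3)/2
Using R = v0^2 * sin(2*theta) / g
R = 26^2 * (sqrt(3)/2) / 10
R = 676 * sqrt(3) / 20
R = 169/5*sqrt(3) m

169/5*sqrt(3) m


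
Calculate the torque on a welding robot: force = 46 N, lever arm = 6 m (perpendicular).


Given: F = 46 N, r = 6 m, angle = 90 deg (perpendicular)
Using tau = F * r * sin(90)
sin(90) = 1
tau = 46 * 6 * 1
tau = 276 Nm

276 Nm


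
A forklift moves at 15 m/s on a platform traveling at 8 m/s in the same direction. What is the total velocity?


Given: object velocity = 15 m/s, platform velocity = 8 m/s (same direction)
Using classical velocity addition: v_total = v_object + v_platform
v_total = 15 + 8
v_total = 23 m/s

23 m/s


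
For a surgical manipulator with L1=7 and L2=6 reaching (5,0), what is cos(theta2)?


Given: L1 = 7, L2 = 6, target (x, y) = (5, 0)
Using cos(theta2) = (x^2 + y^2 - L1^2 - L2^2) / (2*L1*L2)
x^2 + y^2 = 5^2 + 0 = 25
L1^2 + L2^2 = 49 + 36 = 85
Numerator = 25 - 85 = -60
Denominator = 2*7*6 = 84
cos(theta2) = -60/84 = -5/7

-5/7


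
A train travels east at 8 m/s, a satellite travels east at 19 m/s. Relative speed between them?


Given: v_A = 8 m/s east, v_B = 19 m/s east
Both move in the same direction; relative speed = |v_A - v_B|
|8 - 19| = |-11|
= 11 m/s

11 m/s


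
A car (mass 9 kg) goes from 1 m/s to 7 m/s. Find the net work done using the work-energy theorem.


Given: m = 9 kg, v0 = 1 m/s, v = 7 m/s
Using W = (1/2)*m*(v^2 - v0^2)
v^2 = 7^2 = 49
v0^2 = 1^2 = 1
v^2 - v0^2 = 49 - 1 = 48
W = (1/2)*9*48 = 216 J

216 J


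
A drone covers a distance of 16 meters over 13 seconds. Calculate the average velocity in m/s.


Given: distance d = 16 m, time t = 13 s
Using v = d / t
v = 16 / 13
v = 16/13 m/s

16/13 m/s


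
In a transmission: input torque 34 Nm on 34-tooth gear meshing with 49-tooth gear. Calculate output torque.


Given: N1 = 34, N2 = 49, T1 = 34 Nm
Using T2/T1 = N2/N1
T2 = T1 * N2 / N1
T2 = 34 * 49 / 34
T2 = 1666 / 34
T2 = 49 Nm

49 Nm


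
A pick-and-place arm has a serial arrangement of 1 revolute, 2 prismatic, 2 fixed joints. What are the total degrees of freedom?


Given: serial robot with 1 revolute, 2 prismatic, 2 fixed joints
DOF contribution per joint type: revolute=1, prismatic=1, spherical=3, fixed=0
DOF = 1*1 + 2*1 + 2*0
DOF = 3

3


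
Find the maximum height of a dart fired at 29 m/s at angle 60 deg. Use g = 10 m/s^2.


Given: v0 = 29 m/s, theta = 60 deg, g = 10 m/s^2
sin^2(60) = 3/4
Using H = v0^2 * sin^2(theta) / (2*g)
H = 29^2 * 3/4 / (2*10)
H = 841 * 3/4 / 20
H = 2523/4 / 20
H = 2523/80 m

2523/80 m


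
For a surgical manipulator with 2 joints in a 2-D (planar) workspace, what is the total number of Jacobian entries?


Given: task space dimension = 2, joints = 2
Jacobian is a 2 x 2 matrix
Total entries = rows * columns
Total = 2 * 2
Total = 4

4


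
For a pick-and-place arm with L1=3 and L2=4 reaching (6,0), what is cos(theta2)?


Given: L1 = 3, L2 = 4, target (x, y) = (6, 0)
Using cos(theta2) = (x^2 + y^2 - L1^2 - L2^2) / (2*L1*L2)
x^2 + y^2 = 6^2 + 0 = 36
L1^2 + L2^2 = 9 + 16 = 25
Numerator = 36 - 25 = 11
Denominator = 2*3*4 = 24
cos(theta2) = 11/24 = 11/24

11/24


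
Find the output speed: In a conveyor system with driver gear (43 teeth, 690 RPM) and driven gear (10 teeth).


Given: N1 = 43 teeth, w1 = 690 RPM, N2 = 10 teeth
Using N1*w1 = N2*w2
w2 = N1*w1 / N2
w2 = 43*690 / 10
w2 = 29670 / 10
w2 = 2967 RPM

2967 RPM


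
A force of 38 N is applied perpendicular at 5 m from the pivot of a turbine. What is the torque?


Given: F = 38 N, r = 5 m, angle = 90 deg (perpendicular)
Using tau = F * r * sin(90)
sin(90) = 1
tau = 38 * 5 * 1
tau = 190 Nm

190 Nm


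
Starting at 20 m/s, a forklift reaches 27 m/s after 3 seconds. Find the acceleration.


Given: initial velocity v0 = 20 m/s, final velocity v = 27 m/s, time t = 3 s
Using a = (v - v0) / t
a = (27 - 20) / 3
a = 7 / 3
a = 7/3 m/s^2

7/3 m/s^2


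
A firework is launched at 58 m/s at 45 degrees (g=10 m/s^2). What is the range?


Given: v0 = 58 m/s, theta = 45 deg, g = 10 m/s^2
sin(2*45) = sin(90) = 1
Using R = v0^2 * sin(2*theta) / g
R = 58^2 * 1 / 10
R = 3364 / 10
R = 1682/5 m

1682/5 m


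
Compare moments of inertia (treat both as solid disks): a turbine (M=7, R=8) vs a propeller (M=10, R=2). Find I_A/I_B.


Given: M1=7 kg, R1=8 m, M2=10 kg, R2=2 m
For a disk: I = (1/2)*M*R^2, so I_A/I_B = (M1*R1^2)/(M2*R2^2)
M1*R1^2 = 7*64 = 448
M2*R2^2 = 10*4 = 40
I_A/I_B = 448/40 = 56/5

56/5


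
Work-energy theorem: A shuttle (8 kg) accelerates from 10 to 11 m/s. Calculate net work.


Given: m = 8 kg, v0 = 10 m/s, v = 11 m/s
Using W = (1/2)*m*(v^2 - v0^2)
v^2 = 11^2 = 121
v0^2 = 10^2 = 100
v^2 - v0^2 = 121 - 100 = 21
W = (1/2)*8*21 = 84 J

84 J


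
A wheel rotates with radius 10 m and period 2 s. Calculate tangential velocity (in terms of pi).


Given: radius r = 10 m, period T = 2 s
Using v = 2*pi*r / T
v = 2*pi*10 / 2
v = 20*pi / 2
v = 10*pi m/s

10*pi m/s


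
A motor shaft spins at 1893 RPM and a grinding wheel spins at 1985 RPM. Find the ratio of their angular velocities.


Given: RPM_A = 1893, RPM_B = 1985
omega = 2*pi*RPM/60, so omega_A/omega_B = RPM_A / RPM_B
omega_A/omega_B = 1893 / 1985
omega_A/omega_B = 1893/1985

1893/1985


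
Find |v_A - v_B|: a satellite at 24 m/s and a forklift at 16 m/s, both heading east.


Given: v_A = 24 m/s east, v_B = 16 m/s east
Both move in the same direction; relative speed = |v_A - v_B|
|24 - 16| = |8|
= 8 m/s

8 m/s


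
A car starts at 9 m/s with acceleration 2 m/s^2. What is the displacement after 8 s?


Given: v0 = 9 m/s, a = 2 m/s^2, t = 8 s
Using s = v0*t + (1/2)*a*t^2
s = 9*8 + (1/2)*2*8^2
s = 72 + (1/2)*128
s = 72 + 64
s = 136

136 m


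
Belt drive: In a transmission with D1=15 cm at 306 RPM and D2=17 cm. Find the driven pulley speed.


Given: D1 = 15 cm, w1 = 306 RPM, D2 = 17 cm
Using D1*w1 = D2*w2
w2 = D1*w1 / D2
w2 = 15*306 / 17
w2 = 4590 / 17
w2 = 270 RPM

270 RPM


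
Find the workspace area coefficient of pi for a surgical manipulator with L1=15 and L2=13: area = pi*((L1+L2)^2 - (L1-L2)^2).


Given: L1 = 15, L2 = 13
(L1+L2)^2 = (28)^2 = 784
(L1-L2)^2 = (2)^2 = 4
Difference = 784 - 4 = 780
This equals 4*L1*L2 = 4*15*13 = 780
Workspace area = 780*pi

780


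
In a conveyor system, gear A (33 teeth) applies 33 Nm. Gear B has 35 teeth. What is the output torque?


Given: N1 = 33, N2 = 35, T1 = 33 Nm
Using T2/T1 = N2/N1
T2 = T1 * N2 / N1
T2 = 33 * 35 / 33
T2 = 1155 / 33
T2 = 35 Nm

35 Nm


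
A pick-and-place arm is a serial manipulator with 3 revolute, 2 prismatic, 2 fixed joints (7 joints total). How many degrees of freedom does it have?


Given: serial robot with 3 revolute, 2 prismatic, 2 fixed joints
DOF contribution per joint type: revolute=1, prismatic=1, spherical=3, fixed=0
DOF = 3*1 + 2*1 + 2*0
DOF = 5

5


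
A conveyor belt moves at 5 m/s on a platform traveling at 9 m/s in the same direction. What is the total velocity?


Given: object velocity = 5 m/s, platform velocity = 9 m/s (same direction)
Using classical velocity addition: v_total = v_object + v_platform
v_total = 5 + 9
v_total = 14 m/s

14 m/s


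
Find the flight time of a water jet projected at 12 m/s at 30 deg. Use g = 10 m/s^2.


Given: v0 = 12 m/s, theta = 30 deg, g = 10 m/s^2
sin(30) = 1/2
Using T = 2*v0*sin(theta) / g
T = 2*12*1/2 / 10
T = 12 / 10
T = 6/5 s

6/5 s


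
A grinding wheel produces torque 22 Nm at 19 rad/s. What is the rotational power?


Given: tau = 22 Nm, omega = 19 rad/s
Using P = tau * omega
P = 22 * 19
P = 418 W

418 W


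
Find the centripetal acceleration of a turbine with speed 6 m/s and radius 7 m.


Given: v = 6 m/s, r = 7 m
Using a_c = v^2 / r
a_c = 6^2 / 7
a_c = 36 / 7
a_c = 36/7 m/s^2

36/7 m/s^2


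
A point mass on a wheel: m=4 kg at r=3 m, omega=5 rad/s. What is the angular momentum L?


Given: m = 4 kg, r = 3 m, omega = 5 rad/s
For a point mass: I = m*r^2
I = 4*3^2 = 4*9 = 36
L = I*omega = 36*5
L = 180 kg*m^2/s

180 kg*m^2/s


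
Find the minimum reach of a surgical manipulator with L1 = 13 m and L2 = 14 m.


Given: L1 = 13 m, L2 = 14 m
For a 2-link planar arm, min reach = |L1 - L2| (second link folded back)
Min reach = |13 - 14|
Min reach = 1 m

1 m


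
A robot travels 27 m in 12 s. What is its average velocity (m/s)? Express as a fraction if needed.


Given: distance d = 27 m, time t = 12 s
Using v = d / t
v = 27 / 12
v = 9/4 m/s

9/4 m/s


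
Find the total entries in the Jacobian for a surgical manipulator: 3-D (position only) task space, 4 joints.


Given: task space dimension = 3, joints = 4
Jacobian is a 3 x 4 matrix
Total entries = rows * columns
Total = 3 * 4
Total = 12

12


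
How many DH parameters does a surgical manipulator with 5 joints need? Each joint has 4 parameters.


Given: 5 joints, 4 DH parameters per joint (d, theta, a, alpha)
Total DH parameters = number_of_joints * 4
Total = 5 * 4
Total = 20

20


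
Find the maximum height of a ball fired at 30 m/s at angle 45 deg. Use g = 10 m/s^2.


Given: v0 = 30 m/s, theta = 45 deg, g = 10 m/s^2
sin^2(45) = 1/2
Using H = v0^2 * sin^2(theta) / (2*g)
H = 30^2 * 1/2 / (2*10)
H = 900 * 1/2 / 20
H = 450 / 20
H = 45/2 m

45/2 m


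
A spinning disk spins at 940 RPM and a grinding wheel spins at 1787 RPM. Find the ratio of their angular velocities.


Given: RPM_A = 940, RPM_B = 1787
omega = 2*pi*RPM/60, so omega_A/omega_B = RPM_A / RPM_B
omega_A/omega_B = 940 / 1787
omega_A/omega_B = 940/1787

940/1787


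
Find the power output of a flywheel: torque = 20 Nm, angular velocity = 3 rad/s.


Given: tau = 20 Nm, omega = 3 rad/s
Using P = tau * omega
P = 20 * 3
P = 60 W

60 W


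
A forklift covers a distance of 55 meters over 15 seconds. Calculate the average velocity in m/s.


Given: distance d = 55 m, time t = 15 s
Using v = d / t
v = 55 / 15
v = 11/3 m/s

11/3 m/s


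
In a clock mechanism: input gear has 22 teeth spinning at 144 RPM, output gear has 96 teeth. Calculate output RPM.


Given: N1 = 22 teeth, w1 = 144 RPM, N2 = 96 teeth
Using N1*w1 = N2*w2
w2 = N1*w1 / N2
w2 = 22*144 / 96
w2 = 3168 / 96
w2 = 33 RPM

33 RPM


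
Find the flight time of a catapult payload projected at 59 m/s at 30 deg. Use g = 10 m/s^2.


Given: v0 = 59 m/s, theta = 30 deg, g = 10 m/s^2
sin(30) = 1/2
Using T = 2*v0*sin(theta) / g
T = 2*59*1/2 / 10
T = 59 / 10
T = 59/10 s

59/10 s


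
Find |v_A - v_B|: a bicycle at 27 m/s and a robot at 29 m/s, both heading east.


Given: v_A = 27 m/s east, v_B = 29 m/s east
Both move in the same direction; relative speed = |v_A - v_B|
|27 - 29| = |-2|
= 2 m/s

2 m/s


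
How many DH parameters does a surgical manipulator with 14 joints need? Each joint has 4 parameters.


Given: 14 joints, 4 DH parameters per joint (d, theta, a, alpha)
Total DH parameters = number_of_joints * 4
Total = 14 * 4
Total = 56

56


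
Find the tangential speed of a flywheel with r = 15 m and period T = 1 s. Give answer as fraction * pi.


Given: radius r = 15 m, period T = 1 s
Using v = 2*pi*r / T
v = 2*pi*15 / 1
v = 30*pi / 1
v = 30*pi m/s

30*pi m/s


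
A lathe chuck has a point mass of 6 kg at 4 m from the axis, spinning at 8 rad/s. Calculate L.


Given: m = 6 kg, r = 4 m, omega = 8 rad/s
For a point mass: I = m*r^2
I = 6*4^2 = 6*16 = 96
L = I*omega = 96*8
L = 768 kg*m^2/s

768 kg*m^2/s


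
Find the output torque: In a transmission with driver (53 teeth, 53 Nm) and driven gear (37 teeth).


Given: N1 = 53, N2 = 37, T1 = 53 Nm
Using T2/T1 = N2/N1
T2 = T1 * N2 / N1
T2 = 53 * 37 / 53
T2 = 1961 / 53
T2 = 37 Nm

37 Nm


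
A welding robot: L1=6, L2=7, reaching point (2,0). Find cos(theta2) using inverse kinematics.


Given: L1 = 6, L2 = 7, target (x, y) = (2, 0)
Using cos(theta2) = (x^2 + y^2 - L1^2 - L2^2) / (2*L1*L2)
x^2 + y^2 = 2^2 + 0 = 4
L1^2 + L2^2 = 36 + 49 = 85
Numerator = 4 - 85 = -81
Denominator = 2*6*7 = 84
cos(theta2) = -81/84 = -27/28

-27/28


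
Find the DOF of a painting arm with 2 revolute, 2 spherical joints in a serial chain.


Given: serial robot with 2 revolute, 2 spherical joints
DOF contribution per joint type: revolute=1, prismatic=1, spherical=3, fixed=0
DOF = 2*1 + 2*3
DOF = 8

8


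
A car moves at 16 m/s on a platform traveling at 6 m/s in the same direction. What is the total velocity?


Given: object velocity = 16 m/s, platform velocity = 6 m/s (same direction)
Using classical velocity addition: v_total = v_object + v_platform
v_total = 16 + 6
v_total = 22 m/s

22 m/s


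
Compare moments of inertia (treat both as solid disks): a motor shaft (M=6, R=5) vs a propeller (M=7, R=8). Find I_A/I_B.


Given: M1=6 kg, R1=5 m, M2=7 kg, R2=8 m
For a disk: I = (1/2)*M*R^2, so I_A/I_B = (M1*R1^2)/(M2*R2^2)
M1*R1^2 = 6*25 = 150
M2*R2^2 = 7*64 = 448
I_A/I_B = 150/448 = 75/224

75/224


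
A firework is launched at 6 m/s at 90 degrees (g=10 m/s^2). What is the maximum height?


Given: v0 = 6 m/s, theta = 90 deg, g = 10 m/s^2
sin^2(90) = 1
Using H = v0^2 * sin^2(theta) / (2*g)
H = 6^2 * 1 / (2*10)
H = 36 * 1 / 20
H = 36 / 20
H = 9/5 m

9/5 m


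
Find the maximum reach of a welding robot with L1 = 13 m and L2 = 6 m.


Given: L1 = 13 m, L2 = 6 m
For a 2-link planar arm, max reach = L1 + L2 (fully extended)
Max reach = 13 + 6
Max reach = 19 m

19 m


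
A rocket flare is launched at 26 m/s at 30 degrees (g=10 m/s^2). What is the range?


Given: v0 = 26 m/s, theta = 30 deg, g = 10 m/s^2
sin(2*30) = sin(60) = sqrt(3)/2
Using R = v0^2 * sin(2*theta) / g
R = 26^2 * (sqrt(3)/2) / 10
R = 676 * sqrt(3) / 20
R = 169/5*sqrt(3) m

169/5*sqrt(3) m


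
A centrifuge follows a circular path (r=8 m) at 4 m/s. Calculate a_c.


Given: v = 4 m/s, r = 8 m
Using a_c = v^2 / r
a_c = 4^2 / 8
a_c = 16 / 8
a_c = 2 m/s^2

2 m/s^2


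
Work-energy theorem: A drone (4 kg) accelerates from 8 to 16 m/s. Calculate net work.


Given: m = 4 kg, v0 = 8 m/s, v = 16 m/s
Using W = (1/2)*m*(v^2 - v0^2)
v^2 = 16^2 = 256
v0^2 = 8^2 = 64
v^2 - v0^2 = 256 - 64 = 192
W = (1/2)*4*192 = 384 J

384 J


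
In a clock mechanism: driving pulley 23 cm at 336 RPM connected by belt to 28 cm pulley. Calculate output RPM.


Given: D1 = 23 cm, w1 = 336 RPM, D2 = 28 cm
Using D1*w1 = D2*w2
w2 = D1*w1 / D2
w2 = 23*336 / 28
w2 = 7728 / 28
w2 = 276 RPM

276 RPM


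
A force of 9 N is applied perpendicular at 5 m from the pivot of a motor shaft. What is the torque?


Given: F = 9 N, r = 5 m, angle = 90 deg (perpendicular)
Using tau = F * r * sin(90)
sin(90) = 1
tau = 9 * 5 * 1
tau = 45 Nm

45 Nm


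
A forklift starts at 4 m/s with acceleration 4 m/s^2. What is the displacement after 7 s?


Given: v0 = 4 m/s, a = 4 m/s^2, t = 7 s
Using s = v0*t + (1/2)*a*t^2
s = 4*7 + (1/2)*4*7^2
s = 28 + (1/2)*196
s = 28 + 98
s = 126

126 m


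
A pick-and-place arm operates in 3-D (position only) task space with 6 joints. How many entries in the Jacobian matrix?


Given: task space dimension = 3, joints = 6
Jacobian is a 3 x 6 matrix
Total entries = rows * columns
Total = 3 * 6
Total = 18

18


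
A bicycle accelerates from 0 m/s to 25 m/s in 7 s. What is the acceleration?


Given: initial velocity v0 = 0 m/s, final velocity v = 25 m/s, time t = 7 s
Using a = (v - v0) / t
a = (25 - 0) / 7
a = 25 / 7
a = 25/7 m/s^2

25/7 m/s^2


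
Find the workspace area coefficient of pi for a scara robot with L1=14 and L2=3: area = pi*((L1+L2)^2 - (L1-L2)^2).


Given: L1 = 14, L2 = 3
(L1+L2)^2 = (17)^2 = 289
(L1-L2)^2 = (11)^2 = 121
Difference = 289 - 121 = 168
This equals 4*L1*L2 = 4*14*3 = 168
Workspace area = 168*pi

168


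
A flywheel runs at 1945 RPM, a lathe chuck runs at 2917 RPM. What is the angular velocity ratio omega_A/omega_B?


Given: RPM_A = 1945, RPM_B = 2917
omega = 2*pi*RPM/60, so omega_A/omega_B = RPM_A / RPM_B
omega_A/omega_B = 1945 / 2917
omega_A/omega_B = 1945/2917

1945/2917


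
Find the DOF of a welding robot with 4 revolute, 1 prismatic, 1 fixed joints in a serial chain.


Given: serial robot with 4 revolute, 1 prismatic, 1 fixed joints
DOF contribution per joint type: revolute=1, prismatic=1, spherical=3, fixed=0
DOF = 4*1 + 1*1 + 1*0
DOF = 5

5


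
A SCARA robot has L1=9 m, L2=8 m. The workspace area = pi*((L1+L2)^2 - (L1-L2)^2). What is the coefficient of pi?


Given: L1 = 9, L2 = 8
(L1+L2)^2 = (17)^2 = 289
(L1-L2)^2 = (1)^2 = 1
Difference = 289 - 1 = 288
This equals 4*L1*L2 = 4*9*8 = 288
Workspace area = 288*pi

288


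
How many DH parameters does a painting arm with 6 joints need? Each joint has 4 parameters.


Given: 6 joints, 4 DH parameters per joint (d, theta, a, alpha)
Total DH parameters = number_of_joints * 4
Total = 6 * 4
Total = 24

24


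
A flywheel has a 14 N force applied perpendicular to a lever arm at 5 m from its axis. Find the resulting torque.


Given: F = 14 N, r = 5 m, angle = 90 deg (perpendicular)
Using tau = F * r * sin(90)
sin(90) = 1
tau = 14 * 5 * 1
tau = 70 Nm

70 Nm


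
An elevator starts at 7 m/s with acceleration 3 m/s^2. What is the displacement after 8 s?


Given: v0 = 7 m/s, a = 3 m/s^2, t = 8 s
Using s = v0*t + (1/2)*a*t^2
s = 7*8 + (1/2)*3*8^2
s = 56 + (1/2)*192
s = 56 + 96
s = 152

152 m


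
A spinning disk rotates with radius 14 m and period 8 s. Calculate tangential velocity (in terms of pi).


Given: radius r = 14 m, period T = 8 s
Using v = 2*pi*r / T
v = 2*pi*14 / 8
v = 28*pi / 8
v = 7/2*pi m/s

7/2*pi m/s


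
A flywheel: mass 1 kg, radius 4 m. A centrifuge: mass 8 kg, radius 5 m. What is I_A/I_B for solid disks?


Given: M1=1 kg, R1=4 m, M2=8 kg, R2=5 m
For a disk: I = (1/2)*M*R^2, so I_A/I_B = (M1*R1^2)/(M2*R2^2)
M1*R1^2 = 1*16 = 16
M2*R2^2 = 8*25 = 200
I_A/I_B = 16/200 = 2/25

2/25


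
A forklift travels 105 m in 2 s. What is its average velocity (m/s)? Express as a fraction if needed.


Given: distance d = 105 m, time t = 2 s
Using v = d / t
v = 105 / 2
v = 105/2 m/s

105/2 m/s


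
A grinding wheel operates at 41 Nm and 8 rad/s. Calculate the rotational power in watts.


Given: tau = 41 Nm, omega = 8 rad/s
Using P = tau * omega
P = 41 * 8
P = 328 W

328 W


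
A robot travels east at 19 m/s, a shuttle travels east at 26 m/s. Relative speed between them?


Given: v_A = 19 m/s east, v_B = 26 m/s east
Both move in the same direction; relative speed = |v_A - v_B|
|19 - 26| = |-7|
= 7 m/s

7 m/s


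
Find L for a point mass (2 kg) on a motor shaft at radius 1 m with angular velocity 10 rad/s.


Given: m = 2 kg, r = 1 m, omega = 10 rad/s
For a point mass: I = m*r^2
I = 2*1^2 = 2*1 = 2
L = I*omega = 2*10
L = 20 kg*m^2/s

20 kg*m^2/s


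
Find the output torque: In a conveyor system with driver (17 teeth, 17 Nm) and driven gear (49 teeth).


Given: N1 = 17, N2 = 49, T1 = 17 Nm
Using T2/T1 = N2/N1
T2 = T1 * N2 / N1
T2 = 17 * 49 / 17
T2 = 833 / 17
T2 = 49 Nm

49 Nm


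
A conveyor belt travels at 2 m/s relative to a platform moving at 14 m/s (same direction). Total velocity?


Given: object velocity = 2 m/s, platform velocity = 14 m/s (same direction)
Using classical velocity addition: v_total = v_object + v_platform
v_total = 2 + 14
v_total = 16 m/s

16 m/s


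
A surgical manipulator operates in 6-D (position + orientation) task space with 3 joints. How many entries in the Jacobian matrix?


Given: task space dimension = 6, joints = 3
Jacobian is a 6 x 3 matrix
Total entries = rows * columns
Total = 6 * 3
Total = 18

18


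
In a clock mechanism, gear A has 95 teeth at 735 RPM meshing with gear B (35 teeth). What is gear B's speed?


Given: N1 = 95 teeth, w1 = 735 RPM, N2 = 35 teeth
Using N1*w1 = N2*w2
w2 = N1*w1 / N2
w2 = 95*735 / 35
w2 = 69825 / 35
w2 = 1995 RPM

1995 RPM


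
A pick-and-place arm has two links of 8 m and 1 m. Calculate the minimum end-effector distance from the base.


Given: L1 = 8 m, L2 = 1 m
For a 2-link planar arm, min reach = |L1 - L2| (second link folded back)
Min reach = |8 - 1|
Min reach = 7 m

7 m


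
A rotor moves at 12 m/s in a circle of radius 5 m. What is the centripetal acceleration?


Given: v = 12 m/s, r = 5 m
Using a_c = v^2 / r
a_c = 12^2 / 5
a_c = 144 / 5
a_c = 144/5 m/s^2

144/5 m/s^2


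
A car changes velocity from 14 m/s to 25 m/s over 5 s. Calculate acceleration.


Given: initial velocity v0 = 14 m/s, final velocity v = 25 m/s, time t = 5 s
Using a = (v - v0) / t
a = (25 - 14) / 5
a = 11 / 5
a = 11/5 m/s^2

11/5 m/s^2


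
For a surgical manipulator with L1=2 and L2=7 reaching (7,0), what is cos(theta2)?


Given: L1 = 2, L2 = 7, target (x, y) = (7, 0)
Using cos(theta2) = (x^2 + y^2 - L1^2 - L2^2) / (2*L1*L2)
x^2 + y^2 = 7^2 + 0 = 49
L1^2 + L2^2 = 4 + 49 = 53
Numerator = 49 - 53 = -4
Denominator = 2*2*7 = 28
cos(theta2) = -4/28 = -1/7

-1/7


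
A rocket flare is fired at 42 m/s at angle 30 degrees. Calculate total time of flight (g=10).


Given: v0 = 42 m/s, theta = 30 deg, g = 10 m/s^2
sin(30) = 1/2
Using T = 2*v0*sin(theta) / g
T = 2*42*1/2 / 10
T = 42 / 10
T = 21/5 s

21/5 s


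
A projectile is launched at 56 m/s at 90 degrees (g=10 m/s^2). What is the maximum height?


Given: v0 = 56 m/s, theta = 90 deg, g = 10 m/s^2
sin^2(90) = 1
Using H = v0^2 * sin^2(theta) / (2*g)
H = 56^2 * 1 / (2*10)
H = 3136 * 1 / 20
H = 3136 / 20
H = 784/5 m

784/5 m


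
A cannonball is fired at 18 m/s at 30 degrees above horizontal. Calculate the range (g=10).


Given: v0 = 18 m/s, theta = 30 deg, g = 10 m/s^2
sin(2*30) = sin(60) = sqrt(3)/2
Using R = v0^2 * sin(2*theta) / g
R = 18^2 * (sqrt(3)/2) / 10
R = 324 * sqrt(3) / 20
R = 81/5*sqrt(3) m

81/5*sqrt(3) m


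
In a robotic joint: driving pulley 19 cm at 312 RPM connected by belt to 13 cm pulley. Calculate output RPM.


Given: D1 = 19 cm, w1 = 312 RPM, D2 = 13 cm
Using D1*w1 = D2*w2
w2 = D1*w1 / D2
w2 = 19*312 / 13
w2 = 5928 / 13
w2 = 456 RPM

456 RPM


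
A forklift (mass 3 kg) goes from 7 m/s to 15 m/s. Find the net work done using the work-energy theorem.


Given: m = 3 kg, v0 = 7 m/s, v = 15 m/s
Using W = (1/2)*m*(v^2 - v0^2)
v^2 = 15^2 = 225
v0^2 = 7^2 = 49
v^2 - v0^2 = 225 - 49 = 176
W = (1/2)*3*176 = 264 J

264 J


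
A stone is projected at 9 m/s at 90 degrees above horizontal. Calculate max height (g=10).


Given: v0 = 9 m/s, theta = 90 deg, g = 10 m/s^2
sin^2(90) = 1
Using H = v0^2 * sin^2(theta) / (2*g)
H = 9^2 * 1 / (2*10)
H = 81 * 1 / 20
H = 81 / 20
H = 81/20 m

81/20 m


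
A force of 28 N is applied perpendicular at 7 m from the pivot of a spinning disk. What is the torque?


Given: F = 28 N, r = 7 m, angle = 90 deg (perpendicular)
Using tau = F * r * sin(90)
sin(90) = 1
tau = 28 * 7 * 1
tau = 196 Nm

196 Nm


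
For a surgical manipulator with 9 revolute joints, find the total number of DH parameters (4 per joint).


Given: 9 joints, 4 DH parameters per joint (d, theta, a, alpha)
Total DH parameters = number_of_joints * 4
Total = 9 * 4
Total = 36

36


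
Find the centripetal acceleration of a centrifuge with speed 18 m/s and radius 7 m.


Given: v = 18 m/s, r = 7 m
Using a_c = v^2 / r
a_c = 18^2 / 7
a_c = 324 / 7
a_c = 324/7 m/s^2

324/7 m/s^2


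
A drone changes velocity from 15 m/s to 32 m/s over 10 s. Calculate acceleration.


Given: initial velocity v0 = 15 m/s, final velocity v = 32 m/s, time t = 10 s
Using a = (v - v0) / t
a = (32 - 15) / 10
a = 17 / 10
a = 17/10 m/s^2

17/10 m/s^2


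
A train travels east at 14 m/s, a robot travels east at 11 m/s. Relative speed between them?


Given: v_A = 14 m/s east, v_B = 11 m/s east
Both move in the same direction; relative speed = |v_A - v_B|
|14 - 11| = |3|
= 3 m/s

3 m/s


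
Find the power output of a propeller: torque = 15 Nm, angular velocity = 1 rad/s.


Given: tau = 15 Nm, omega = 1 rad/s
Using P = tau * omega
P = 15 * 1
P = 15 W

15 W


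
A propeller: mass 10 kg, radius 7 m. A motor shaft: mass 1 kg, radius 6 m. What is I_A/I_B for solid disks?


Given: M1=10 kg, R1=7 m, M2=1 kg, R2=6 m
For a disk: I = (1/2)*M*R^2, so I_A/I_B = (M1*R1^2)/(M2*R2^2)
M1*R1^2 = 10*49 = 490
M2*R2^2 = 1*36 = 36
I_A/I_B = 490/36 = 245/18

245/18


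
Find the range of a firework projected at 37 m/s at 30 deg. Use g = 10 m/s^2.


Given: v0 = 37 m/s, theta = 30 deg, g = 10 m/s^2
sin(2*30) = sin(60) = sqrt(3)/2
Using R = v0^2 * sin(2*theta) / g
R = 37^2 * (sqrt(3)/2) / 10
R = 1369 * sqrt(3) / 20
R = 1369/20*sqrt(3) m

1369/20*sqrt(3) m


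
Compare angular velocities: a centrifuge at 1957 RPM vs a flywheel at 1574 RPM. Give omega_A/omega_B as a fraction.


Given: RPM_A = 1957, RPM_B = 1574
omega = 2*pi*RPM/60, so omega_A/omega_B = RPM_A / RPM_B
omega_A/omega_B = 1957 / 1574
omega_A/omega_B = 1957/1574

1957/1574


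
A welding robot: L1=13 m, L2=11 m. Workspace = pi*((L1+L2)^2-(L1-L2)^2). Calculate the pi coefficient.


Given: L1 = 13, L2 = 11
(L1+L2)^2 = (24)^2 = 576
(L1-L2)^2 = (2)^2 = 4
Difference = 576 - 4 = 572
This equals 4*L1*L2 = 4*13*11 = 572
Workspace area = 572*pi

572


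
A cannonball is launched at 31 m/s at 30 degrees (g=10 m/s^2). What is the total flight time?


Given: v0 = 31 m/s, theta = 30 deg, g = 10 m/s^2
sin(30) = 1/2
Using T = 2*v0*sin(theta) / g
T = 2*31*1/2 / 10
T = 31 / 10
T = 31/10 s

31/10 s


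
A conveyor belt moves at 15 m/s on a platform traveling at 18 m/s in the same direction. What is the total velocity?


Given: object velocity = 15 m/s, platform velocity = 18 m/s (same direction)
Using classical velocity addition: v_total = v_object + v_platform
v_total = 15 + 18
v_total = 33 m/s

33 m/s


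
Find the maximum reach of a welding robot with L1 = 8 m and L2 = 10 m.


Given: L1 = 8 m, L2 = 10 m
For a 2-link planar arm, max reach = L1 + L2 (fully extended)
Max reach = 8 + 10
Max reach = 18 m

18 m


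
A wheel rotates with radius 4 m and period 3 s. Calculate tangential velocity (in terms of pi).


Given: radius r = 4 m, period T = 3 s
Using v = 2*pi*r / T
v = 2*pi*4 / 3
v = 8*pi / 3
v = 8/3*pi m/s

8/3*pi m/s


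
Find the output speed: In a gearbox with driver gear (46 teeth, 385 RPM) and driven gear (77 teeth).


Given: N1 = 46 teeth, w1 = 385 RPM, N2 = 77 teeth
Using N1*w1 = N2*w2
w2 = N1*w1 / N2
w2 = 46*385 / 77
w2 = 17710 / 77
w2 = 230 RPM

230 RPM


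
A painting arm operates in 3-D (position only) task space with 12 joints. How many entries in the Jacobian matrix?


Given: task space dimension = 3, joints = 12
Jacobian is a 3 x 12 matrix
Total entries = rows * columns
Total = 3 * 12
Total = 36

36


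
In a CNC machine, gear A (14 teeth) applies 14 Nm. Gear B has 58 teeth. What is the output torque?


Given: N1 = 14, N2 = 58, T1 = 14 Nm
Using T2/T1 = N2/N1
T2 = T1 * N2 / N1
T2 = 14 * 58 / 14
T2 = 812 / 14
T2 = 58 Nm

58 Nm


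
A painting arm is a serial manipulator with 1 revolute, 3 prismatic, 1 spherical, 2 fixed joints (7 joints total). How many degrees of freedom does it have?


Given: serial robot with 1 revolute, 3 prismatic, 1 spherical, 2 fixed joints
DOF contribution per joint type: revolute=1, prismatic=1, spherical=3, fixed=0
DOF = 1*1 + 3*1 + 1*3 + 2*0
DOF = 7

7


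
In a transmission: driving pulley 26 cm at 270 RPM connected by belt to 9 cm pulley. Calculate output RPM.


Given: D1 = 26 cm, w1 = 270 RPM, D2 = 9 cm
Using D1*w1 = D2*w2
w2 = D1*w1 / D2
w2 = 26*270 / 9
w2 = 7020 / 9
w2 = 780 RPM

780 RPM


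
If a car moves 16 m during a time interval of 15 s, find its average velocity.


Given: distance d = 16 m, time t = 15 s
Using v = d / t
v = 16 / 15
v = 16/15 m/s

16/15 m/s


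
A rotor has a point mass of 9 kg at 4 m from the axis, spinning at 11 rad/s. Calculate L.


Given: m = 9 kg, r = 4 m, omega = 11 rad/s
For a point mass: I = m*r^2
I = 9*4^2 = 9*16 = 144
L = I*omega = 144*11
L = 1584 kg*m^2/s

1584 kg*m^2/s


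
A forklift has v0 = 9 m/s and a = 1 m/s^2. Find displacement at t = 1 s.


Given: v0 = 9 m/s, a = 1 m/s^2, t = 1 s
Using s = v0*t + (1/2)*a*t^2
s = 9*1 + (1/2)*1*1^2
s = 9 + (1/2)*1
s = 9 + 1/2
s = 19/2

19/2 m


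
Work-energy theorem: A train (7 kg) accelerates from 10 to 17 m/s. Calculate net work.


Given: m = 7 kg, v0 = 10 m/s, v = 17 m/s
Using W = (1/2)*m*(v^2 - v0^2)
v^2 = 17^2 = 289
v0^2 = 10^2 = 100
v^2 - v0^2 = 289 - 100 = 189
W = (1/2)*7*189 = 1323/2 J

1323/2 J


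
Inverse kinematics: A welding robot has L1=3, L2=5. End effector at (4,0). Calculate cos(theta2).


Given: L1 = 3, L2 = 5, target (x, y) = (4, 0)
Using cos(theta2) = (x^2 + y^2 - L1^2 - L2^2) / (2*L1*L2)
x^2 + y^2 = 4^2 + 0 = 16
L1^2 + L2^2 = 9 + 25 = 34
Numerator = 16 - 34 = -18
Denominator = 2*3*5 = 30
cos(theta2) = -18/30 = -3/5

-3/5


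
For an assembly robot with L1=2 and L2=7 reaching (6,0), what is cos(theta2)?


Given: L1 = 2, L2 = 7, target (x, y) = (6, 0)
Using cos(theta2) = (x^2 + y^2 - L1^2 - L2^2) / (2*L1*L2)
x^2 + y^2 = 6^2 + 0 = 36
L1^2 + L2^2 = 4 + 49 = 53
Numerator = 36 - 53 = -17
Denominator = 2*2*7 = 28
cos(theta2) = -17/28 = -17/28

-17/28


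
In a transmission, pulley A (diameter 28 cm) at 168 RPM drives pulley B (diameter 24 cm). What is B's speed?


Given: D1 = 28 cm, w1 = 168 RPM, D2 = 24 cm
Using D1*w1 = D2*w2
w2 = D1*w1 / D2
w2 = 28*168 / 24
w2 = 4704 / 24
w2 = 196 RPM

196 RPM


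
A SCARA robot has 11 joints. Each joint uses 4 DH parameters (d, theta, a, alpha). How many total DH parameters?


Given: 11 joints, 4 DH parameters per joint (d, theta, a, alpha)
Total DH parameters = number_of_joints * 4
Total = 11 * 4
Total = 44

44


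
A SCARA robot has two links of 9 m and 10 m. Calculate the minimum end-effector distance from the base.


Given: L1 = 9 m, L2 = 10 m
For a 2-link planar arm, min reach = |L1 - L2| (second link folded back)
Min reach = |9 - 10|
Min reach = 1 m

1 m


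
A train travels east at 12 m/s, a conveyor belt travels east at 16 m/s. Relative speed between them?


Given: v_A = 12 m/s east, v_B = 16 m/s east
Both move in the same direction; relative speed = |v_A - v_B|
|12 - 16| = |-4|
= 4 m/s

4 m/s


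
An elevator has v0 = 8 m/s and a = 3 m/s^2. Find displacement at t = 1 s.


Given: v0 = 8 m/s, a = 3 m/s^2, t = 1 s
Using s = v0*t + (1/2)*a*t^2
s = 8*1 + (1/2)*3*1^2
s = 8 + (1/2)*3
s = 8 + 3/2
s = 19/2

19/2 m


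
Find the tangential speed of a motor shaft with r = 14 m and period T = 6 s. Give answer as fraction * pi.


Given: radius r = 14 m, period T = 6 s
Using v = 2*pi*r / T
v = 2*pi*14 / 6
v = 28*pi / 6
v = 14/3*pi m/s

14/3*pi m/s


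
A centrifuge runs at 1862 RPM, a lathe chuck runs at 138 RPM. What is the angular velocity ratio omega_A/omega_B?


Given: RPM_A = 1862, RPM_B = 138
omega = 2*pi*RPM/60, so omega_A/omega_B = RPM_A / RPM_B
omega_A/omega_B = 1862 / 138
omega_A/omega_B = 931/69

931/69


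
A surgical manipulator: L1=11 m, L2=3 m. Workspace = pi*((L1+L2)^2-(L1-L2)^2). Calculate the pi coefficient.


Given: L1 = 11, L2 = 3
(L1+L2)^2 = (14)^2 = 196
(L1-L2)^2 = (8)^2 = 64
Difference = 196 - 64 = 132
This equals 4*L1*L2 = 4*11*3 = 132
Workspace area = 132*pi

132


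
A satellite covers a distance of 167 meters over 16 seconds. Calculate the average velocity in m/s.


Given: distance d = 167 m, time t = 16 s
Using v = d / t
v = 167 / 16
v = 167/16 m/s

167/16 m/s
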